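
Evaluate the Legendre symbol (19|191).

-1

Reciprocity: 19 ≡ 3 and 191 ≡ 3 (mod 4), so (19/191) = −(191/19).
Reduce top mod 19: now compute (1/19).
Reached (1/19) = 1. Collecting the sign flips along the way, the symbol is -1.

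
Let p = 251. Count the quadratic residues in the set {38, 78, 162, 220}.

(38/251) = +1 → QR.
(78/251) = -1 → non-residue.
(162/251) = -1 → non-residue.
(220/251) = -1 → non-residue.
Total quadratic residues among the 4: 1.

1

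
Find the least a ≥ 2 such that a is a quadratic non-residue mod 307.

(2/307) = −1, so 2 is the smallest positive non-residue mod 307.

2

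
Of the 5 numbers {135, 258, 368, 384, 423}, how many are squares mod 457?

(135/457) = -1 → non-residue.
(258/457) = -1 → non-residue.
(368/457) = -1 → non-residue.
(384/457) = +1 → QR.
(423/457) = +1 → QR.
Total quadratic residues among the 5: 2.

2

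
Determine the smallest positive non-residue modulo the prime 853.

2

(2/853) = −1, so 2 is the smallest positive non-residue mod 853.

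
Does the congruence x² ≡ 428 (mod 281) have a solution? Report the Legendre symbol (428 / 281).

First reduce: 428 ≡ 147 (mod 281).
Reciprocity: 147 ≡ 3 and 281 ≡ 1 (mod 4), so (147/281) = +(281/147).
Reduce top mod 147: now compute (134/147).
Pull out 2: since 147 ≡ 3 (mod 8), (2/147) = -1.
Reciprocity: 67 ≡ 3 and 147 ≡ 3 (mod 4), so (67/147) = −(147/67).
Reduce top mod 67: now compute (13/67).
Reciprocity: 13 ≡ 1 and 67 ≡ 3 (mod 4), so (13/67) = +(67/13).
Reduce top mod 13: now compute (2/13).
Pull out 2: since 13 ≡ 5 (mod 8), (2/13) = -1.
Reached (1/13) = 1. Collecting the sign flips along the way, the symbol is -1.

-1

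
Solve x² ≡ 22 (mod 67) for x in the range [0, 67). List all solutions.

25, 42

Since 67 ≡ 3 (mod 4), a square root of 22 is 22^((67+1)/4) = 22^17 mod 67.
Repeated squaring: 22^2≡15, 22^4≡24, 22^8≡40, 22^16≡59 (mod 67).
22^17 = 22^(16+1) ≡ 25 (mod 67).
Check: 25² = 625 ≡ 22 (mod 67). The two roots are 25 and 42.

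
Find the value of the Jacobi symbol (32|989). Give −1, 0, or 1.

-1

Pull out 2^5: since 989 ≡ 5 (mod 8), (2/989) = -1, so (2/989)^5 = -1.
Reached (1/989) = 1. Collecting the sign flips along the way, the symbol is -1.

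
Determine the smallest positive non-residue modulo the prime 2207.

(2/2207) = +1, so 2 is a residue.
(3/2207) = +1, so 3 is a residue.
(4/2207) = +1, so 4 is a residue.
(5/2207) = −1, so 5 is the smallest positive non-residue mod 2207.

5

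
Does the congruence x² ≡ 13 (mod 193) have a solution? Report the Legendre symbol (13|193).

-1

Reciprocity: 13 ≡ 1 and 193 ≡ 1 (mod 4), so (13/193) = +(193/13).
Reduce top mod 13: now compute (11/13).
Reciprocity: 11 ≡ 3 and 13 ≡ 1 (mod 4), so (11/13) = +(13/11).
Reduce top mod 11: now compute (2/11).
Pull out 2: since 11 ≡ 3 (mod 8), (2/11) = -1.
Reached (1/11) = 1. Collecting the sign flips along the way, the symbol is -1.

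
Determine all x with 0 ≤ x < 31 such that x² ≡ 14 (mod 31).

Since 31 ≡ 3 (mod 4), a square root of 14 is 14^((31+1)/4) = 14^8 mod 31.
Repeated squaring: 14^2≡10, 14^4≡7, 14^8≡18 (mod 31).
14^8 = 14^(8) ≡ 18 (mod 31).
Check: 18² = 324 ≡ 14 (mod 31). The two roots are 13 and 18.

13, 18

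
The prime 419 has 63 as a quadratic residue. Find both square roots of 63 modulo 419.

77, 342

Since 419 ≡ 3 (mod 4), a square root of 63 is 63^((419+1)/4) = 63^105 mod 419.
Repeated squaring: 63^2≡198, 63^4≡237, 63^8≡23, 63^16≡110, 63^32≡368, 63^64≡87 (mod 419).
63^105 = 63^(64+32+8+1) ≡ 342 (mod 419).
Check: 342² = 116964 ≡ 63 (mod 419). The two roots are 77 and 342.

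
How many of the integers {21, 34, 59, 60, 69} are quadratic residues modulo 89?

(21/89) = +1 → QR.
(34/89) = +1 → QR.
(59/89) = -1 → non-residue.
(60/89) = -1 → non-residue.
(69/89) = +1 → QR.
Total quadratic residues among the 5: 3.

3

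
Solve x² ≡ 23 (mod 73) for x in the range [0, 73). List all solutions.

13, 60

73 ≡ 1 (mod 4), so we find a root by search.
Trying successive values, 13² = 169 ≡ 23 (mod 73). The other root is 73 − 13 = 60.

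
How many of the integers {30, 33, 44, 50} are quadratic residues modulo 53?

1

(30/53) = -1 → non-residue.
(33/53) = -1 → non-residue.
(44/53) = +1 → QR.
(50/53) = -1 → non-residue.
Total quadratic residues among the 4: 1.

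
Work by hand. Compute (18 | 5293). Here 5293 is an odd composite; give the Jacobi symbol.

-1

Pull out 2: since 5293 ≡ 5 (mod 8), (2/5293) = -1.
Reciprocity: 9 ≡ 1 and 5293 ≡ 1 (mod 4), so (9/5293) = +(5293/9).
Reduce top mod 9: now compute (1/9).
Reached (1/9) = 1. Collecting the sign flips along the way, the symbol is -1.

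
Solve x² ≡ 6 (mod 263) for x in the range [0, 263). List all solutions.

Since 263 ≡ 3 (mod 4), a square root of 6 is 6^((263+1)/4) = 6^66 mod 263.
Repeated squaring: 6^2≡36, 6^4≡244, 6^8≡98, 6^16≡136, 6^32≡86, 6^64≡32 (mod 263).
6^66 = 6^(64+2) ≡ 100 (mod 263).
Check: 100² = 10000 ≡ 6 (mod 263). The two roots are 100 and 163.

100, 163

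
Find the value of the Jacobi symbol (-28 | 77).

0

First reduce: -28 ≡ 49 (mod 77).
Reciprocity: 49 ≡ 1 and 77 ≡ 1 (mod 4), so (49/77) = +(77/49).
Reduce top mod 49: now compute (28/49).
Pull out 2^2: since 49 ≡ 1 (mod 8), (2/49) = +1, so (2/49)^2 = +1.
Reciprocity: 7 ≡ 3 and 49 ≡ 1 (mod 4), so (7/49) = +(49/7).
Reduce top mod 7: now compute (0/7).
Top reduces to 0: gcd > 1, so the symbol is 0.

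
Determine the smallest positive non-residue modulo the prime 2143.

3

(2/2143) = +1, so 2 is a residue.
(3/2143) = −1, so 3 is the smallest positive non-residue mod 2143.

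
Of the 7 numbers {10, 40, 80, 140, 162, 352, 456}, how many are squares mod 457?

(10/457) = -1 → non-residue.
(40/457) = -1 → non-residue.
(80/457) = -1 → non-residue.
(140/457) = -1 → non-residue.
(162/457) = +1 → QR.
(352/457) = -1 → non-residue.
(456/457) = +1 → QR.
Total quadratic residues among the 7: 2.

2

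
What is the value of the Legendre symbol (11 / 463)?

-1

Reciprocity: 11 ≡ 3 and 463 ≡ 3 (mod 4), so (11/463) = −(463/11).
Reduce top mod 11: now compute (1/11).
Reached (1/11) = 1. Collecting the sign flips along the way, the symbol is -1.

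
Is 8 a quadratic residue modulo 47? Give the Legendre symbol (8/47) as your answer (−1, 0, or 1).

1

Pull out 2^3: since 47 ≡ 7 (mod 8), (2/47) = +1, so (2/47)^3 = +1.
Reached (1/47) = 1. Collecting the sign flips along the way, the symbol is +1.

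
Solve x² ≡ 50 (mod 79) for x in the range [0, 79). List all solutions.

Since 79 ≡ 3 (mod 4), a square root of 50 is 50^((79+1)/4) = 50^20 mod 79.
Repeated squaring: 50^2≡51, 50^4≡73, 50^8≡36, 50^16≡32 (mod 79).
50^20 = 50^(16+4) ≡ 45 (mod 79).
Check: 45² = 2025 ≡ 50 (mod 79). The two roots are 34 and 45.

34, 45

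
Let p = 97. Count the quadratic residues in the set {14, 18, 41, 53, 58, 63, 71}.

(14/97) = -1 → non-residue.
(18/97) = +1 → QR.
(41/97) = -1 → non-residue.
(53/97) = +1 → QR.
(58/97) = -1 → non-residue.
(63/97) = -1 → non-residue.
(71/97) = -1 → non-residue.
Total quadratic residues among the 7: 2.

2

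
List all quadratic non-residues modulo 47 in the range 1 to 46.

5 10 11 13 15 19 20 22 23 26 29 30 31 33 35 38 39 40 41 43 44 45 46

Square k = 1,…,23 (k and 47−k give the same square):
1²=1, 2²=4, 3²=9, 4²=16, 5²=25, 6²=36, 7²≡2, 8²≡17, 9²≡34, 10²≡6, 11²≡27, 12²≡3, 13²≡28, 14²≡8, 15²≡37, 16²≡21, 17²≡7, 18²≡42, 19²≡32, 20²≡24, 21²≡18, 22²≡14, 23²≡12 (mod 47).
The residues are {1, 2, 3, 4, 6, 7, 8, 9, 12, 14, 16, 17, 18, 21, 24, 25, 27, 28, 32, 34, 36, 37, 42}; the non-residues are the remaining 23 nonzero classes.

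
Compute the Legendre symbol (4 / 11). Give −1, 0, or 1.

1

Euler's criterion: (4/11) ≡ 4^5 (mod 11).
4^2 ≡ 5 (mod 11)
4^4 ≡ 3 (mod 11)
4^5 = 4^(4+1) ≡ 1 (mod 11).
Result is 1, so (4/11) = 1.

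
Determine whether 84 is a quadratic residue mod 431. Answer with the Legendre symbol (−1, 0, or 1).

Pull out 2^2: since 431 ≡ 7 (mod 8), (2/431) = +1, so (2/431)^2 = +1.
Reciprocity: 21 ≡ 1 and 431 ≡ 3 (mod 4), so (21/431) = +(431/21).
Reduce top mod 21: now compute (11/21).
Reciprocity: 11 ≡ 3 and 21 ≡ 1 (mod 4), so (11/21) = +(21/11).
Reduce top mod 11: now compute (10/11).
Pull out 2: since 11 ≡ 3 (mod 8), (2/11) = -1.
Reciprocity: 5 ≡ 1 and 11 ≡ 3 (mod 4), so (5/11) = +(11/5).
Reduce top mod 5: now compute (1/5).
Reached (1/5) = 1. Collecting the sign flips along the way, the symbol is -1.

-1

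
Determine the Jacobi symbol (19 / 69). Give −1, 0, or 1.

-1

Reciprocity: 19 ≡ 3 and 69 ≡ 1 (mod 4), so (19/69) = +(69/19).
Reduce top mod 19: now compute (12/19).
Pull out 2^2: since 19 ≡ 3 (mod 8), (2/19) = -1, so (2/19)^2 = +1.
Reciprocity: 3 ≡ 3 and 19 ≡ 3 (mod 4), so (3/19) = −(19/3).
Reduce top mod 3: now compute (1/3).
Reached (1/3) = 1. Collecting the sign flips along the way, the symbol is -1.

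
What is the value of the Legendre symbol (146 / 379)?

Pull out 2: since 379 ≡ 3 (mod 8), (2/379) = -1.
Reciprocity: 73 ≡ 1 and 379 ≡ 3 (mod 4), so (73/379) = +(379/73).
Reduce top mod 73: now compute (14/73).
Pull out 2: since 73 ≡ 1 (mod 8), (2/73) = +1.
Reciprocity: 7 ≡ 3 and 73 ≡ 1 (mod 4), so (7/73) = +(73/7).
Reduce top mod 7: now compute (3/7).
Reciprocity: 3 ≡ 3 and 7 ≡ 3 (mod 4), so (3/7) = −(7/3).
Reduce top mod 3: now compute (1/3).
Reached (1/3) = 1. Collecting the sign flips along the way, the symbol is +1.

1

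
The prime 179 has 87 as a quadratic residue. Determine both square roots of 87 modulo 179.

Since 179 ≡ 3 (mod 4), a square root of 87 is 87^((179+1)/4) = 87^45 mod 179.
Repeated squaring: 87^2≡51, 87^4≡95, 87^8≡75, 87^16≡76, 87^32≡48 (mod 179).
87^45 = 87^(32+8+4+1) ≡ 83 (mod 179).
Check: 83² = 6889 ≡ 87 (mod 179). The two roots are 83 and 96.

83, 96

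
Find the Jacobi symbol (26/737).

Pull out 2: since 737 ≡ 1 (mod 8), (2/737) = +1.
Reciprocity: 13 ≡ 1 and 737 ≡ 1 (mod 4), so (13/737) = +(737/13).
Reduce top mod 13: now compute (9/13).
Reciprocity: 9 ≡ 1 and 13 ≡ 1 (mod 4), so (9/13) = +(13/9).
Reduce top mod 9: now compute (4/9).
Pull out 2^2: since 9 ≡ 1 (mod 8), (2/9) = +1, so (2/9)^2 = +1.
Reached (1/9) = 1. Collecting the sign flips along the way, the symbol is +1.

1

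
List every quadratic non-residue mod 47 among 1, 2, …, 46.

5,10,11,13,15,19,20,22,23,26,29,30,31,33,35,38,39,40,41,43,44,45,46

Square k = 1,…,23 (k and 47−k give the same square):
1²=1, 2²=4, 3²=9, 4²=16, 5²=25, 6²=36, 7²≡2, 8²≡17, 9²≡34, 10²≡6, 11²≡27, 12²≡3, 13²≡28, 14²≡8, 15²≡37, 16²≡21, 17²≡7, 18²≡42, 19²≡32, 20²≡24, 21²≡18, 22²≡14, 23²≡12 (mod 47).
The residues are {1, 2, 3, 4, 6, 7, 8, 9, 12, 14, 16, 17, 18, 21, 24, 25, 27, 28, 32, 34, 36, 37, 42}; the non-residues are the remaining 23 nonzero classes.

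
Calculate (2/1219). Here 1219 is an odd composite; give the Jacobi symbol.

-1

Pull out 2: since 1219 ≡ 3 (mod 8), (2/1219) = -1.
Reached (1/1219) = 1. Collecting the sign flips along the way, the symbol is -1.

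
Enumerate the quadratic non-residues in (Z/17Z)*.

Square k = 1,…,8 (k and 17−k give the same square):
1²=1, 2²=4, 3²=9, 4²=16, 5²≡8, 6²≡2, 7²≡15, 8²≡13 (mod 17).
The residues are {1, 2, 4, 8, 9, 13, 15, 16}; the non-residues are the remaining 8 nonzero classes.

3, 5, 6, 7, 10, 11, 12, 14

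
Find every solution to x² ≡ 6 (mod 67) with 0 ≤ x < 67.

26, 41

Since 67 ≡ 3 (mod 4), a square root of 6 is 6^((67+1)/4) = 6^17 mod 67.
Repeated squaring: 6^2≡36, 6^4≡23, 6^8≡60, 6^16≡49 (mod 67).
6^17 = 6^(16+1) ≡ 26 (mod 67).
Check: 26² = 676 ≡ 6 (mod 67). The two roots are 26 and 41.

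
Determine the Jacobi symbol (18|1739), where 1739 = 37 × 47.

-1

Pull out 2: since 1739 ≡ 3 (mod 8), (2/1739) = -1.
Reciprocity: 9 ≡ 1 and 1739 ≡ 3 (mod 4), so (9/1739) = +(1739/9).
Reduce top mod 9: now compute (2/9).
Pull out 2: since 9 ≡ 1 (mod 8), (2/9) = +1.
Reached (1/9) = 1. Collecting the sign flips along the way, the symbol is -1.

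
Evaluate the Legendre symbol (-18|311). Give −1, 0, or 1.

First reduce: -18 ≡ 293 (mod 311).
Reciprocity: 293 ≡ 1 and 311 ≡ 3 (mod 4), so (293/311) = +(311/293).
Reduce top mod 293: now compute (18/293).
Pull out 2: since 293 ≡ 5 (mod 8), (2/293) = -1.
Reciprocity: 9 ≡ 1 and 293 ≡ 1 (mod 4), so (9/293) = +(293/9).
Reduce top mod 9: now compute (5/9).
Reciprocity: 5 ≡ 1 and 9 ≡ 1 (mod 4), so (5/9) = +(9/5).
Reduce top mod 5: now compute (4/5).
Pull out 2^2: since 5 ≡ 5 (mod 8), (2/5) = -1, so (2/5)^2 = +1.
Reached (1/5) = 1. Collecting the sign flips along the way, the symbol is -1.

-1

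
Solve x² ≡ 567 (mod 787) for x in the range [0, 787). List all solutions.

Since 787 ≡ 3 (mod 4), a square root of 567 is 567^((787+1)/4) = 567^197 mod 787.
Repeated squaring: 567^2≡393, 567^4≡197, 567^8≡246, 567^16≡704, 567^32≡593, 567^64≡647, 567^128≡712 (mod 787).
567^197 = 567^(128+64+4+1) ≡ 158 (mod 787).
Check: 158² = 24964 ≡ 567 (mod 787). The two roots are 158 and 629.

158, 629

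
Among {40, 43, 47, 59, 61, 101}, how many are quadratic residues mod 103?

2

(40/103) = -1 → non-residue.
(43/103) = -1 → non-residue.
(47/103) = -1 → non-residue.
(59/103) = +1 → QR.
(61/103) = +1 → QR.
(101/103) = -1 → non-residue.
Total quadratic residues among the 6: 2.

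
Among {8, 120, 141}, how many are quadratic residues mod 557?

(8/557) = -1 → non-residue.
(120/557) = -1 → non-residue.
(141/557) = +1 → QR.
Total quadratic residues among the 3: 1.

1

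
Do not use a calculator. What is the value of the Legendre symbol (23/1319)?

Reciprocity: 23 ≡ 3 and 1319 ≡ 3 (mod 4), so (23/1319) = −(1319/23).
Reduce top mod 23: now compute (8/23).
Pull out 2^3: since 23 ≡ 7 (mod 8), (2/23) = +1, so (2/23)^3 = +1.
Reached (1/23) = 1. Collecting the sign flips along the way, the symbol is -1.

-1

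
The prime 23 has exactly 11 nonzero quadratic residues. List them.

1,2,3,4,6,8,9,12,13,16,18

Square k = 1,…,11 (k and 23−k give the same square):
1²=1, 2²=4, 3²=9, 4²=16, 5²≡2, 6²≡13, 7²≡3, 8²≡18, 9²≡12, 10²≡8, 11²≡6 (mod 23).
So the quadratic residues mod 23 are {1, 2, 3, 4, 6, 8, 9, 12, 13, 16, 18}.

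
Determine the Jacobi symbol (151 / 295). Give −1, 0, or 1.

Reciprocity: 151 ≡ 3 and 295 ≡ 3 (mod 4), so (151/295) = −(295/151).
Reduce top mod 151: now compute (144/151).
Pull out 2^4: since 151 ≡ 7 (mod 8), (2/151) = +1, so (2/151)^4 = +1.
Reciprocity: 9 ≡ 1 and 151 ≡ 3 (mod 4), so (9/151) = +(151/9).
Reduce top mod 9: now compute (7/9).
Reciprocity: 7 ≡ 3 and 9 ≡ 1 (mod 4), so (7/9) = +(9/7).
Reduce top mod 7: now compute (2/7).
Pull out 2: since 7 ≡ 7 (mod 8), (2/7) = +1.
Reached (1/7) = 1. Collecting the sign flips along the way, the symbol is -1.

-1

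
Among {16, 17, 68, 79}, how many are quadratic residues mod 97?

2

(16/97) = +1 → QR.
(17/97) = -1 → non-residue.
(68/97) = -1 → non-residue.
(79/97) = +1 → QR.
Total quadratic residues among the 4: 2.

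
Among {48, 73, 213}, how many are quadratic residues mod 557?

1

(48/557) = -1 → non-residue.
(73/557) = +1 → QR.
(213/557) = -1 → non-residue.
Total quadratic residues among the 3: 1.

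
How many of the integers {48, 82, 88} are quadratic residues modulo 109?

(48/109) = +1 → QR.
(82/109) = +1 → QR.
(88/109) = +1 → QR.
Total quadratic residues among the 3: 3.

3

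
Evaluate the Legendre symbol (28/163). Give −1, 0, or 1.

-1

Pull out 2^2: since 163 ≡ 3 (mod 8), (2/163) = -1, so (2/163)^2 = +1.
Reciprocity: 7 ≡ 3 and 163 ≡ 3 (mod 4), so (7/163) = −(163/7).
Reduce top mod 7: now compute (2/7).
Pull out 2: since 7 ≡ 7 (mod 8), (2/7) = +1.
Reached (1/7) = 1. Collecting the sign flips along the way, the symbol is -1.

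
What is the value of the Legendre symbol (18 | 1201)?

1

Pull out 2: since 1201 ≡ 1 (mod 8), (2/1201) = +1.
Reciprocity: 9 ≡ 1 and 1201 ≡ 1 (mod 4), so (9/1201) = +(1201/9).
Reduce top mod 9: now compute (4/9).
Pull out 2^2: since 9 ≡ 1 (mod 8), (2/9) = +1, so (2/9)^2 = +1.
Reached (1/9) = 1. Collecting the sign flips along the way, the symbol is +1.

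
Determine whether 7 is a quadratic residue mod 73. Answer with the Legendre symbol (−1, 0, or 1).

-1

Reciprocity: 7 ≡ 3 and 73 ≡ 1 (mod 4), so (7/73) = +(73/7).
Reduce top mod 7: now compute (3/7).
Reciprocity: 3 ≡ 3 and 7 ≡ 3 (mod 4), so (3/7) = −(7/3).
Reduce top mod 3: now compute (1/3).
Reached (1/3) = 1. Collecting the sign flips along the way, the symbol is -1.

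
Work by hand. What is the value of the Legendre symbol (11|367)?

-1

Reciprocity: 11 ≡ 3 and 367 ≡ 3 (mod 4), so (11/367) = −(367/11).
Reduce top mod 11: now compute (4/11).
Pull out 2^2: since 11 ≡ 3 (mod 8), (2/11) = -1, so (2/11)^2 = +1.
Reached (1/11) = 1. Collecting the sign flips along the way, the symbol is -1.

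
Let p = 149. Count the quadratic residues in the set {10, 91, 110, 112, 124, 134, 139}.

(10/149) = -1 → non-residue.
(91/149) = -1 → non-residue.
(110/149) = +1 → QR.
(112/149) = +1 → QR.
(124/149) = +1 → QR.
(134/149) = -1 → non-residue.
(139/149) = -1 → non-residue.
Total quadratic residues among the 7: 3.

3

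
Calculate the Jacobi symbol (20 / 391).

Pull out 2^2: since 391 ≡ 7 (mod 8), (2/391) = +1, so (2/391)^2 = +1.
Reciprocity: 5 ≡ 1 and 391 ≡ 3 (mod 4), so (5/391) = +(391/5).
Reduce top mod 5: now compute (1/5).
Reached (1/5) = 1. Collecting the sign flips along the way, the symbol is +1.

1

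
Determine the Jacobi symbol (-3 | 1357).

First reduce: -3 ≡ 1354 (mod 1357).
Pull out 2: since 1357 ≡ 5 (mod 8), (2/1357) = -1.
Reciprocity: 677 ≡ 1 and 1357 ≡ 1 (mod 4), so (677/1357) = +(1357/677).
Reduce top mod 677: now compute (3/677).
Reciprocity: 3 ≡ 3 and 677 ≡ 1 (mod 4), so (3/677) = +(677/3).
Reduce top mod 3: now compute (2/3).
Pull out 2: since 3 ≡ 3 (mod 8), (2/3) = -1.
Reached (1/3) = 1. Collecting the sign flips along the way, the symbol is +1.

1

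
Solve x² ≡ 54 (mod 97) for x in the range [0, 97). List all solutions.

32, 65

97 ≡ 1 (mod 4), so we find a root by search.
Trying successive values, 32² = 1024 ≡ 54 (mod 97). The other root is 97 − 32 = 65.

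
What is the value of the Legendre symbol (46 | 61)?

Pull out 2: since 61 ≡ 5 (mod 8), (2/61) = -1.
Reciprocity: 23 ≡ 3 and 61 ≡ 1 (mod 4), so (23/61) = +(61/23).
Reduce top mod 23: now compute (15/23).
Reciprocity: 15 ≡ 3 and 23 ≡ 3 (mod 4), so (15/23) = −(23/15).
Reduce top mod 15: now compute (8/15).
Pull out 2^3: since 15 ≡ 7 (mod 8), (2/15) = +1, so (2/15)^3 = +1.
Reached (1/15) = 1. Collecting the sign flips along the way, the symbol is +1.

1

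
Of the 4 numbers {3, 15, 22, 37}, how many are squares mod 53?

(3/53) = -1 → non-residue.
(15/53) = +1 → QR.
(22/53) = -1 → non-residue.
(37/53) = +1 → QR.
Total quadratic residues among the 4: 2.

2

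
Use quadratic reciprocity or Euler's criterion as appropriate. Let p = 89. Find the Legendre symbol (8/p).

Pull out 2^3: since 89 ≡ 1 (mod 8), (2/89) = +1, so (2/89)^3 = +1.
Reached (1/89) = 1. Collecting the sign flips along the way, the symbol is +1.

1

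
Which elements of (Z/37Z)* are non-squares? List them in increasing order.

Square k = 1,…,18 (k and 37−k give the same square):
1²=1, 2²=4, 3²=9, 4²=16, 5²=25, 6²=36, 7²≡12, 8²≡27, 9²≡7, 10²≡26, 11²≡10, 12²≡33, 13²≡21, 14²≡11, 15²≡3, 16²≡34, 17²≡30, 18²≡28 (mod 37).
The residues are {1, 3, 4, 7, 9, 10, 11, 12, 16, 21, 25, 26, 27, 28, 30, 33, 34, 36}; the non-residues are the remaining 18 nonzero classes.

2,5,6,8,13,14,15,17,18,19,20,22,23,24,29,31,32,35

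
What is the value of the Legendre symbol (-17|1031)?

1

First reduce: -17 ≡ 1014 (mod 1031).
Pull out 2: since 1031 ≡ 7 (mod 8), (2/1031) = +1.
Reciprocity: 507 ≡ 3 and 1031 ≡ 3 (mod 4), so (507/1031) = −(1031/507).
Reduce top mod 507: now compute (17/507).
Reciprocity: 17 ≡ 1 and 507 ≡ 3 (mod 4), so (17/507) = +(507/17).
Reduce top mod 17: now compute (14/17).
Pull out 2: since 17 ≡ 1 (mod 8), (2/17) = +1.
Reciprocity: 7 ≡ 3 and 17 ≡ 1 (mod 4), so (7/17) = +(17/7).
Reduce top mod 7: now compute (3/7).
Reciprocity: 3 ≡ 3 and 7 ≡ 3 (mod 4), so (3/7) = −(7/3).
Reduce top mod 3: now compute (1/3).
Reached (1/3) = 1. Collecting the sign flips along the way, the symbol is +1.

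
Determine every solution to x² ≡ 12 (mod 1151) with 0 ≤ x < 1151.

346, 805

Since 1151 ≡ 3 (mod 4), a square root of 12 is 12^((1151+1)/4) = 12^288 mod 1151.
Repeated squaring: 12^2≡144, 12^4≡18, 12^8≡324, 12^16≡235, 12^32≡1128, 12^64≡529, 12^128≡148, 12^256≡35 (mod 1151).
12^288 = 12^(256+32) ≡ 346 (mod 1151).
Check: 346² = 119716 ≡ 12 (mod 1151). The two roots are 346 and 805.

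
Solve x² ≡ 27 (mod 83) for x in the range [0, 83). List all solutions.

Since 83 ≡ 3 (mod 4), a square root of 27 is 27^((83+1)/4) = 27^21 mod 83.
Repeated squaring: 27^2≡65, 27^4≡75, 27^8≡64, 27^16≡29 (mod 83).
27^21 = 27^(16+4+1) ≡ 44 (mod 83).
Check: 44² = 1936 ≡ 27 (mod 83). The two roots are 39 and 44.

39, 44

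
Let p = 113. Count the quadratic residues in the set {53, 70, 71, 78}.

1

(53/113) = +1 → QR.
(70/113) = -1 → non-residue.
(71/113) = -1 → non-residue.
(78/113) = -1 → non-residue.
Total quadratic residues among the 4: 1.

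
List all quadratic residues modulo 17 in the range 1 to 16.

1 2 4 8 9 13 15 16

Square k = 1,…,8 (k and 17−k give the same square):
1²=1, 2²=4, 3²=9, 4²=16, 5²≡8, 6²≡2, 7²≡15, 8²≡13 (mod 17).
So the quadratic residues mod 17 are {1, 2, 4, 8, 9, 13, 15, 16}.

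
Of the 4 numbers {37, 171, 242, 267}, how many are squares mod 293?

(37/293) = +1 → QR.
(171/293) = -1 → non-residue.
(242/293) = -1 → non-residue.
(267/293) = +1 → QR.
Total quadratic residues among the 4: 2.

2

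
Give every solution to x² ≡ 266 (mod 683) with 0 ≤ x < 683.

178, 505

Since 683 ≡ 3 (mod 4), a square root of 266 is 266^((683+1)/4) = 266^171 mod 683.
Repeated squaring: 266^2≡407, 266^4≡363, 266^8≡633, 266^16≡451, 266^32≡550, 266^64≡614, 266^128≡663 (mod 683).
266^171 = 266^(128+32+8+2+1) ≡ 178 (mod 683).
Check: 178² = 31684 ≡ 266 (mod 683). The two roots are 178 and 505.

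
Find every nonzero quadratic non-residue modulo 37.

2 5 6 8 13 14 15 17 18 19 20 22 23 24 29 31 32 35

Square k = 1,…,18 (k and 37−k give the same square):
1²=1, 2²=4, 3²=9, 4²=16, 5²=25, 6²=36, 7²≡12, 8²≡27, 9²≡7, 10²≡26, 11²≡10, 12²≡33, 13²≡21, 14²≡11, 15²≡3, 16²≡34, 17²≡30, 18²≡28 (mod 37).
The residues are {1, 3, 4, 7, 9, 10, 11, 12, 16, 21, 25, 26, 27, 28, 30, 33, 34, 36}; the non-residues are the remaining 18 nonzero classes.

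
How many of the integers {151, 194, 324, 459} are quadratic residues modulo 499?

(151/499) = +1 → QR.
(194/499) = +1 → QR.
(324/499) = +1 → QR.
(459/499) = +1 → QR.
Total quadratic residues among the 4: 4.

4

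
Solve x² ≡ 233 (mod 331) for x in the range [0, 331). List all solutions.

137, 194

Since 331 ≡ 3 (mod 4), a square root of 233 is 233^((331+1)/4) = 233^83 mod 331.
Repeated squaring: 233^2≡5, 233^4≡25, 233^8≡294, 233^16≡45, 233^32≡39, 233^64≡197 (mod 331).
233^83 = 233^(64+16+2+1) ≡ 194 (mod 331).
Check: 194² = 37636 ≡ 233 (mod 331). The two roots are 137 and 194.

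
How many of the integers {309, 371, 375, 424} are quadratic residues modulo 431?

(309/431) = -1 → non-residue.
(371/431) = -1 → non-residue.
(375/431) = +1 → QR.
(424/431) = +1 → QR.
Total quadratic residues among the 4: 2.

2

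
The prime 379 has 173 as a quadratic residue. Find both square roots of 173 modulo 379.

141, 238

Since 379 ≡ 3 (mod 4), a square root of 173 is 173^((379+1)/4) = 173^95 mod 379.
Repeated squaring: 173^2≡367, 173^4≡144, 173^8≡270, 173^16≡132, 173^32≡369, 173^64≡100 (mod 379).
173^95 = 173^(64+16+8+4+2+1) ≡ 141 (mod 379).
Check: 141² = 19881 ≡ 173 (mod 379). The two roots are 141 and 238.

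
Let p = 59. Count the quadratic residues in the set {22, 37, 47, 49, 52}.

(22/59) = +1 → QR.
(37/59) = -1 → non-residue.
(47/59) = -1 → non-residue.
(49/59) = +1 → QR.
(52/59) = -1 → non-residue.
Total quadratic residues among the 5: 2.

2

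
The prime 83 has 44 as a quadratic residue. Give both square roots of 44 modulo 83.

Since 83 ≡ 3 (mod 4), a square root of 44 is 44^((83+1)/4) = 44^21 mod 83.
Repeated squaring: 44^2≡27, 44^4≡65, 44^8≡75, 44^16≡64 (mod 83).
44^21 = 44^(16+4+1) ≡ 25 (mod 83).
Check: 25² = 625 ≡ 44 (mod 83). The two roots are 25 and 58.

25, 58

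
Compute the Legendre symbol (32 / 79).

1

Pull out 2^5: since 79 ≡ 7 (mod 8), (2/79) = +1, so (2/79)^5 = +1.
Reached (1/79) = 1. Collecting the sign flips along the way, the symbol is +1.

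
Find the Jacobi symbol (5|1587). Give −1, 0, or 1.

-1

Reciprocity: 5 ≡ 1 and 1587 ≡ 3 (mod 4), so (5/1587) = +(1587/5).
Reduce top mod 5: now compute (2/5).
Pull out 2: since 5 ≡ 5 (mod 8), (2/5) = -1.
Reached (1/5) = 1. Collecting the sign flips along the way, the symbol is -1.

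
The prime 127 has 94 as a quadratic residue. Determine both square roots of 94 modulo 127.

Since 127 ≡ 3 (mod 4), a square root of 94 is 94^((127+1)/4) = 94^32 mod 127.
Repeated squaring: 94^2≡73, 94^4≡122, 94^8≡25, 94^16≡117, 94^32≡100 (mod 127).
94^32 = 94^(32) ≡ 100 (mod 127).
Check: 100² = 10000 ≡ 94 (mod 127). The two roots are 27 and 100.

27, 100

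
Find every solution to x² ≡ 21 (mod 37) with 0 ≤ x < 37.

37 ≡ 1 (mod 4), so we find a root by search.
Trying successive values, 13² = 169 ≡ 21 (mod 37). The other root is 37 − 13 = 24.

13, 24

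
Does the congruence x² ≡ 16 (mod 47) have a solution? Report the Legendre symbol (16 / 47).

1

Euler's criterion: (16/47) ≡ 16^23 (mod 47).
16^2 ≡ 21 (mod 47)
16^4 ≡ 18 (mod 47)
16^8 ≡ 42 (mod 47)
16^16 ≡ 25 (mod 47)
16^23 = 16^(16+4+2+1) ≡ 1 (mod 47).
Result is 1, so (16/47) = 1.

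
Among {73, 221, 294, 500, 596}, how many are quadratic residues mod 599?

(73/599) = -1 → non-residue.
(221/599) = +1 → QR.
(294/599) = +1 → QR.
(500/599) = +1 → QR.
(596/599) = -1 → non-residue.
Total quadratic residues among the 5: 3.

3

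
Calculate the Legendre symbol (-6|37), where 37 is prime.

-1

Euler's criterion: (-6/37) ≡ 31^18 (mod 37).
31^2 ≡ 36 (mod 37)
31^4 ≡ 1 (mod 37)
31^8 ≡ 1 (mod 37)
31^16 ≡ 1 (mod 37)
31^18 = 31^(16+2) ≡ 36 (mod 37).
Result is 36 ≡ −1, so (-6/37) = −1.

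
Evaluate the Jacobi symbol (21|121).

Reciprocity: 21 ≡ 1 and 121 ≡ 1 (mod 4), so (21/121) = +(121/21).
Reduce top mod 21: now compute (16/21).
Pull out 2^4: since 21 ≡ 5 (mod 8), (2/21) = -1, so (2/21)^4 = +1.
Reached (1/21) = 1. Collecting the sign flips along the way, the symbol is +1.

1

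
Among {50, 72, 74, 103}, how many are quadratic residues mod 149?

(50/149) = -1 → non-residue.
(72/149) = -1 → non-residue.
(74/149) = -1 → non-residue.
(103/149) = +1 → QR.
Total quadratic residues among the 4: 1.

1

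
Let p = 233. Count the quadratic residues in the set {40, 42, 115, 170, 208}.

2

(40/233) = -1 → non-residue.
(42/233) = -1 → non-residue.
(115/233) = -1 → non-residue.
(170/233) = +1 → QR.
(208/233) = +1 → QR.
Total quadratic residues among the 5: 2.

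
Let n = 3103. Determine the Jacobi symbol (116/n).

0

Pull out 2^2: since 3103 ≡ 7 (mod 8), (2/3103) = +1, so (2/3103)^2 = +1.
Reciprocity: 29 ≡ 1 and 3103 ≡ 3 (mod 4), so (29/3103) = +(3103/29).
Reduce top mod 29: now compute (0/29).
Top reduces to 0: gcd > 1, so the symbol is 0.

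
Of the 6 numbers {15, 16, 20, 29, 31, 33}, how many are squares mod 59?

4

(15/59) = +1 → QR.
(16/59) = +1 → QR.
(20/59) = +1 → QR.
(29/59) = +1 → QR.
(31/59) = -1 → non-residue.
(33/59) = -1 → non-residue.
Total quadratic residues among the 6: 4.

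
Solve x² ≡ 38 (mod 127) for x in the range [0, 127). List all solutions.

Since 127 ≡ 3 (mod 4), a square root of 38 is 38^((127+1)/4) = 38^32 mod 127.
Repeated squaring: 38^2≡47, 38^4≡50, 38^8≡87, 38^16≡76, 38^32≡61 (mod 127).
38^32 = 38^(32) ≡ 61 (mod 127).
Check: 61² = 3721 ≡ 38 (mod 127). The two roots are 61 and 66.

61, 66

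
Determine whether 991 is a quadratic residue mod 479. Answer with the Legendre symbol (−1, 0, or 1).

Euler's criterion: (991/479) ≡ 33^239 (mod 479).
33^2 ≡ 131 (mod 479)
33^4 ≡ 396 (mod 479)
33^8 ≡ 183 (mod 479)
33^16 ≡ 438 (mod 479)
33^32 ≡ 244 (mod 479)
33^64 ≡ 140 (mod 479)
33^128 ≡ 440 (mod 479)
33^239 = 33^(128+64+32+8+4+2+1) ≡ 1 (mod 479).
Result is 1, so (991/479) = 1.

1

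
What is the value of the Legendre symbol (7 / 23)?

Reciprocity: 7 ≡ 3 and 23 ≡ 3 (mod 4), so (7/23) = −(23/7).
Reduce top mod 7: now compute (2/7).
Pull out 2: since 7 ≡ 7 (mod 8), (2/7) = +1.
Reached (1/7) = 1. Collecting the sign flips along the way, the symbol is -1.

-1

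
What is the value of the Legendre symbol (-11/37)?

1

Euler's criterion: (-11/37) ≡ 26^18 (mod 37).
26^2 ≡ 10 (mod 37)
26^4 ≡ 26 (mod 37)
26^8 ≡ 10 (mod 37)
26^16 ≡ 26 (mod 37)
26^18 = 26^(16+2) ≡ 1 (mod 37).
Result is 1, so (-11/37) = 1.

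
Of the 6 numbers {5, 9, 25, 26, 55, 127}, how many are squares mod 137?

(5/137) = -1 → non-residue.
(9/137) = +1 → QR.
(25/137) = +1 → QR.
(26/137) = -1 → non-residue.
(55/137) = -1 → non-residue.
(127/137) = -1 → non-residue.
Total quadratic residues among the 6: 2.

2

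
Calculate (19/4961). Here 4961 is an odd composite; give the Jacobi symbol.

-1

Reciprocity: 19 ≡ 3 and 4961 ≡ 1 (mod 4), so (19/4961) = +(4961/19).
Reduce top mod 19: now compute (2/19).
Pull out 2: since 19 ≡ 3 (mod 8), (2/19) = -1.
Reached (1/19) = 1. Collecting the sign flips along the way, the symbol is -1.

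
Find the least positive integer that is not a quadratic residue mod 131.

(2/131) = −1, so 2 is the smallest positive non-residue mod 131.

2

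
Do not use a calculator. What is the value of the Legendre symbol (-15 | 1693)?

-1

First reduce: -15 ≡ 1678 (mod 1693).
Pull out 2: since 1693 ≡ 5 (mod 8), (2/1693) = -1.
Reciprocity: 839 ≡ 3 and 1693 ≡ 1 (mod 4), so (839/1693) = +(1693/839).
Reduce top mod 839: now compute (15/839).
Reciprocity: 15 ≡ 3 and 839 ≡ 3 (mod 4), so (15/839) = −(839/15).
Reduce top mod 15: now compute (14/15).
Pull out 2: since 15 ≡ 7 (mod 8), (2/15) = +1.
Reciprocity: 7 ≡ 3 and 15 ≡ 3 (mod 4), so (7/15) = −(15/7).
Reduce top mod 7: now compute (1/7).
Reached (1/7) = 1. Collecting the sign flips along the way, the symbol is -1.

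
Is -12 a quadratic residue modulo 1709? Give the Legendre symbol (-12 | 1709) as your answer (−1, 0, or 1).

First reduce: -12 ≡ 1697 (mod 1709).
Reciprocity: 1697 ≡ 1 and 1709 ≡ 1 (mod 4), so (1697/1709) = +(1709/1697).
Reduce top mod 1697: now compute (12/1697).
Pull out 2^2: since 1697 ≡ 1 (mod 8), (2/1697) = +1, so (2/1697)^2 = +1.
Reciprocity: 3 ≡ 3 and 1697 ≡ 1 (mod 4), so (3/1697) = +(1697/3).
Reduce top mod 3: now compute (2/3).
Pull out 2: since 3 ≡ 3 (mod 8), (2/3) = -1.
Reached (1/3) = 1. Collecting the sign flips along the way, the symbol is -1.

-1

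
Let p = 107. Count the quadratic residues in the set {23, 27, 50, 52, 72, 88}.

(23/107) = +1 → QR.
(27/107) = +1 → QR.
(50/107) = -1 → non-residue.
(52/107) = +1 → QR.
(72/107) = -1 → non-residue.
(88/107) = -1 → non-residue.
Total quadratic residues among the 6: 3.

3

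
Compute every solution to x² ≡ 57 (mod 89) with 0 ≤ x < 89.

89 ≡ 1 (mod 4), so we find a root by search.
Trying successive values, 18² = 324 ≡ 57 (mod 89). The other root is 89 − 18 = 71.

18, 71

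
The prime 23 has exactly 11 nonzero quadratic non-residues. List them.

Square k = 1,…,11 (k and 23−k give the same square):
1²=1, 2²=4, 3²=9, 4²=16, 5²≡2, 6²≡13, 7²≡3, 8²≡18, 9²≡12, 10²≡8, 11²≡6 (mod 23).
The residues are {1, 2, 3, 4, 6, 8, 9, 12, 13, 16, 18}; the non-residues are the remaining 11 nonzero classes.

5 7 10 11 14 15 17 19 20 21 22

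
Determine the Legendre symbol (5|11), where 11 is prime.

1

Euler's criterion: (5/11) ≡ 5^5 (mod 11).
5^2 ≡ 3 (mod 11)
5^4 ≡ 9 (mod 11)
5^5 = 5^(4+1) ≡ 1 (mod 11).
Result is 1, so (5/11) = 1.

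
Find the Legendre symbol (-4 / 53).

Euler's criterion: (-4/53) ≡ 49^26 (mod 53).
49^2 ≡ 16 (mod 53)
49^4 ≡ 44 (mod 53)
49^8 ≡ 28 (mod 53)
49^16 ≡ 42 (mod 53)
49^26 = 49^(16+8+2) ≡ 1 (mod 53).
Result is 1, so (-4/53) = 1.

1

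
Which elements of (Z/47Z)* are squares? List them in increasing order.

Square k = 1,…,23 (k and 47−k give the same square):
1²=1, 2²=4, 3²=9, 4²=16, 5²=25, 6²=36, 7²≡2, 8²≡17, 9²≡34, 10²≡6, 11²≡27, 12²≡3, 13²≡28, 14²≡8, 15²≡37, 16²≡21, 17²≡7, 18²≡42, 19²≡32, 20²≡24, 21²≡18, 22²≡14, 23²≡12 (mod 47).
So the quadratic residues mod 47 are {1, 2, 3, 4, 6, 7, 8, 9, 12, 14, 16, 17, 18, 21, 24, 25, 27, 28, 32, 34, 36, 37, 42}.

1, 2, 3, 4, 6, 7, 8, 9, 12, 14, 16, 17, 18, 21, 24, 25, 27, 28, 32, 34, 36, 37, 42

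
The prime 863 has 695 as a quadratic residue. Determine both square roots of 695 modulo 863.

Since 863 ≡ 3 (mod 4), a square root of 695 is 695^((863+1)/4) = 695^216 mod 863.
Repeated squaring: 695^2≡608, 695^4≡300, 695^8≡248, 695^16≡231, 695^32≡718, 695^64≡313, 695^128≡450 (mod 863).
695^216 = 695^(128+64+16+8) ≡ 183 (mod 863).
Check: 183² = 33489 ≡ 695 (mod 863). The two roots are 183 and 680.

183, 680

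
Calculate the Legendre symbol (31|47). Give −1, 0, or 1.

-1

Euler's criterion: (31/47) ≡ 31^23 (mod 47).
31^2 ≡ 21 (mod 47)
31^4 ≡ 18 (mod 47)
31^8 ≡ 42 (mod 47)
31^16 ≡ 25 (mod 47)
31^23 = 31^(16+4+2+1) ≡ 46 (mod 47).
Result is 46 ≡ −1, so (31/47) = −1.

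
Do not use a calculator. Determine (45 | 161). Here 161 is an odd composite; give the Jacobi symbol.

Reciprocity: 45 ≡ 1 and 161 ≡ 1 (mod 4), so (45/161) = +(161/45).
Reduce top mod 45: now compute (26/45).
Pull out 2: since 45 ≡ 5 (mod 8), (2/45) = -1.
Reciprocity: 13 ≡ 1 and 45 ≡ 1 (mod 4), so (13/45) = +(45/13).
Reduce top mod 13: now compute (6/13).
Pull out 2: since 13 ≡ 5 (mod 8), (2/13) = -1.
Reciprocity: 3 ≡ 3 and 13 ≡ 1 (mod 4), so (3/13) = +(13/3).
Reduce top mod 3: now compute (1/3).
Reached (1/3) = 1. Collecting the sign flips along the way, the symbol is +1.

1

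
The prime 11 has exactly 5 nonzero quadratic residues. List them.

1, 3, 4, 5, 9

Square k = 1,…,5 (k and 11−k give the same square):
1²=1, 2²=4, 3²=9, 4²≡5, 5²≡3 (mod 11).
So the quadratic residues mod 11 are {1, 3, 4, 5, 9}.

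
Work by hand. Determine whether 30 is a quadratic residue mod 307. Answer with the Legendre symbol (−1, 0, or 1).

-1

Euler's criterion: (30/307) ≡ 30^153 (mod 307).
30^2 ≡ 286 (mod 307)
30^4 ≡ 134 (mod 307)
30^8 ≡ 150 (mod 307)
30^16 ≡ 89 (mod 307)
30^32 ≡ 246 (mod 307)
30^64 ≡ 37 (mod 307)
30^128 ≡ 141 (mod 307)
30^153 = 30^(128+16+8+1) ≡ 306 (mod 307).
Result is 306 ≡ −1, so (30/307) = −1.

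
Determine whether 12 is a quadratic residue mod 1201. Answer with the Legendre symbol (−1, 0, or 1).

1

Pull out 2^2: since 1201 ≡ 1 (mod 8), (2/1201) = +1, so (2/1201)^2 = +1.
Reciprocity: 3 ≡ 3 and 1201 ≡ 1 (mod 4), so (3/1201) = +(1201/3).
Reduce top mod 3: now compute (1/3).
Reached (1/3) = 1. Collecting the sign flips along the way, the symbol is +1.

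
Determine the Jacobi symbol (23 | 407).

-1

Reciprocity: 23 ≡ 3 and 407 ≡ 3 (mod 4), so (23/407) = −(407/23).
Reduce top mod 23: now compute (16/23).
Pull out 2^4: since 23 ≡ 7 (mod 8), (2/23) = +1, so (2/23)^4 = +1.
Reached (1/23) = 1. Collecting the sign flips along the way, the symbol is -1.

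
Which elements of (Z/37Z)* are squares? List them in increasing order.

1, 3, 4, 7, 9, 10, 11, 12, 16, 21, 25, 26, 27, 28, 30, 33, 34, 36

Square k = 1,…,18 (k and 37−k give the same square):
1²=1, 2²=4, 3²=9, 4²=16, 5²=25, 6²=36, 7²≡12, 8²≡27, 9²≡7, 10²≡26, 11²≡10, 12²≡33, 13²≡21, 14²≡11, 15²≡3, 16²≡34, 17²≡30, 18²≡28 (mod 37).
So the quadratic residues mod 37 are {1, 3, 4, 7, 9, 10, 11, 12, 16, 21, 25, 26, 27, 28, 30, 33, 34, 36}.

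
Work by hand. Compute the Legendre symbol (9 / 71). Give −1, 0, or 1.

Euler's criterion: (9/71) ≡ 9^35 (mod 71).
9^2 ≡ 10 (mod 71)
9^4 ≡ 29 (mod 71)
9^8 ≡ 60 (mod 71)
9^16 ≡ 50 (mod 71)
9^32 ≡ 15 (mod 71)
9^35 = 9^(32+2+1) ≡ 1 (mod 71).
Result is 1, so (9/71) = 1.

1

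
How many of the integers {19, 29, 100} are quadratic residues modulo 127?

(19/127) = +1 → QR.
(29/127) = -1 → non-residue.
(100/127) = +1 → QR.
Total quadratic residues among the 3: 2.

2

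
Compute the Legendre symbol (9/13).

Reciprocity: 9 ≡ 1 and 13 ≡ 1 (mod 4), so (9/13) = +(13/9).
Reduce top mod 9: now compute (4/9).
Pull out 2^2: since 9 ≡ 1 (mod 8), (2/9) = +1, so (2/9)^2 = +1.
Reached (1/9) = 1. Collecting the sign flips along the way, the symbol is +1.

1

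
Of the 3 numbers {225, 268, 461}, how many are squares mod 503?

2

(225/503) = +1 → QR.
(268/503) = +1 → QR.
(461/503) = -1 → non-residue.
Total quadratic residues among the 3: 2.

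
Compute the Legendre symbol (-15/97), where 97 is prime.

-1

Euler's criterion: (-15/97) ≡ 82^48 (mod 97).
82^2 ≡ 31 (mod 97)
82^4 ≡ 88 (mod 97)
82^8 ≡ 81 (mod 97)
82^16 ≡ 62 (mod 97)
82^32 ≡ 61 (mod 97)
82^48 = 82^(32+16) ≡ 96 (mod 97).
Result is 96 ≡ −1, so (-15/97) = −1.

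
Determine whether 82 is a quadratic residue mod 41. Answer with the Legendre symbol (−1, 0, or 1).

0

First reduce: 82 ≡ 0 (mod 41).
Top reduces to 0: gcd > 1, so the symbol is 0.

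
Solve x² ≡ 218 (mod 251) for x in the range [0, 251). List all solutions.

59, 192

Since 251 ≡ 3 (mod 4), a square root of 218 is 218^((251+1)/4) = 218^63 mod 251.
Repeated squaring: 218^2≡85, 218^4≡197, 218^8≡155, 218^16≡180, 218^32≡21 (mod 251).
218^63 = 218^(32+16+8+4+2+1) ≡ 192 (mod 251).
Check: 192² = 36864 ≡ 218 (mod 251). The two roots are 59 and 192.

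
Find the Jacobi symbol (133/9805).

-1

Reciprocity: 133 ≡ 1 and 9805 ≡ 1 (mod 4), so (133/9805) = +(9805/133).
Reduce top mod 133: now compute (96/133).
Pull out 2^5: since 133 ≡ 5 (mod 8), (2/133) = -1, so (2/133)^5 = -1.
Reciprocity: 3 ≡ 3 and 133 ≡ 1 (mod 4), so (3/133) = +(133/3).
Reduce top mod 3: now compute (1/3).
Reached (1/3) = 1. Collecting the sign flips along the way, the symbol is -1.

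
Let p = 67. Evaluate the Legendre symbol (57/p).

-1

Reciprocity: 57 ≡ 1 and 67 ≡ 3 (mod 4), so (57/67) = +(67/57).
Reduce top mod 57: now compute (10/57).
Pull out 2: since 57 ≡ 1 (mod 8), (2/57) = +1.
Reciprocity: 5 ≡ 1 and 57 ≡ 1 (mod 4), so (5/57) = +(57/5).
Reduce top mod 5: now compute (2/5).
Pull out 2: since 5 ≡ 5 (mod 8), (2/5) = -1.
Reached (1/5) = 1. Collecting the sign flips along the way, the symbol is -1.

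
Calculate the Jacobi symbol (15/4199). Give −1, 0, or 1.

Reciprocity: 15 ≡ 3 and 4199 ≡ 3 (mod 4), so (15/4199) = −(4199/15).
Reduce top mod 15: now compute (14/15).
Pull out 2: since 15 ≡ 7 (mod 8), (2/15) = +1.
Reciprocity: 7 ≡ 3 and 15 ≡ 3 (mod 4), so (7/15) = −(15/7).
Reduce top mod 7: now compute (1/7).
Reached (1/7) = 1. Collecting the sign flips along the way, the symbol is +1.

1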